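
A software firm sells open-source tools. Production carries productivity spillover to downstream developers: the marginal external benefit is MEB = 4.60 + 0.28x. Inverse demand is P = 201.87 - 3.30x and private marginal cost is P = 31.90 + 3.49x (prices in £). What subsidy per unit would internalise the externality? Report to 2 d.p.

Social marginal cost = private MC − MEB = 27.30 + 3.21x.
Set SMC = demand: 27.30 + 3.21x = 201.87 - 3.30x → x* = 26.8157.
The Pigouvian subsidy equals MEB at x*: 4.60 + 0.28×26.8157 = 12.1084.

subsidy = £12.11 per unit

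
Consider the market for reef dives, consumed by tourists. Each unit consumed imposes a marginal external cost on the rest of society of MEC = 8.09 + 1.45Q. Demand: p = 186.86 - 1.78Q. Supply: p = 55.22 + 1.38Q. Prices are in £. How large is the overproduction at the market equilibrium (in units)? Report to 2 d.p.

Market equilibrium (private): 55.22 + 1.38Q = 186.86 - 1.78Q → Q_m = 41.6582.
Social marginal benefit = demand − MEC = 178.77 - 3.23Q.
Set SMB = MC: 178.77 - 3.23Q = 55.22 + 1.38Q → Q* = 26.8004.
Gap = |41.6582 − 26.8004| = 14.8578.

14.86 units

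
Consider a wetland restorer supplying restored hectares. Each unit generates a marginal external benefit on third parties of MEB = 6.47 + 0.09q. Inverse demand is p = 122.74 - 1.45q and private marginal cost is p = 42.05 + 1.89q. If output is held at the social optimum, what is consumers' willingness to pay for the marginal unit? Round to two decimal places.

P = 83.85

Social marginal cost = private MC − MEB = 35.58 + 1.80q.
Set SMC = demand: 35.58 + 1.80q = 122.74 - 1.45q → q* = 26.8185.
Consumer price on the demand curve at q*: 122.74 − 1.45×26.8185 = 83.8532.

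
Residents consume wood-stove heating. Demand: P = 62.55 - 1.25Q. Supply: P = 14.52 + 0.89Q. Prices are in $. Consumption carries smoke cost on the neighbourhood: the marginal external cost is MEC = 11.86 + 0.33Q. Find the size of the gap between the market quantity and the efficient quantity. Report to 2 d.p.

Market equilibrium (private): 14.52 + 0.89Q = 62.55 - 1.25Q → Q_m = 22.4439.
Social marginal benefit = demand − MEC = 50.69 - 1.58Q.
Set SMB = MC: 50.69 - 1.58Q = 14.52 + 0.89Q → Q* = 14.6437.
Gap = |22.4439 − 14.6437| = 7.8002.

7.80 units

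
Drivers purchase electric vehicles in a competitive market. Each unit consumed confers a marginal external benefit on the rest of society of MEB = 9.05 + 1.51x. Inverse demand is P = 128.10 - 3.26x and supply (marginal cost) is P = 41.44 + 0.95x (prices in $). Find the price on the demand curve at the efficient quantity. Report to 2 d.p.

P = $12.54

Social marginal benefit = demand + MEB = 137.15 - 1.75x.
Set SMB = MC: 137.15 - 1.75x = 41.44 + 0.95x → x* = 35.4481.
Consumer price on the demand curve at x*: 128.10 − 3.26×35.4481 = 12.5392.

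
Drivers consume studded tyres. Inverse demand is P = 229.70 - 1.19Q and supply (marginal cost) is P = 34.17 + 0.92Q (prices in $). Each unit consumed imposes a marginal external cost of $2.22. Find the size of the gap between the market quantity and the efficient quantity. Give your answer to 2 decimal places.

1.05 units

Market equilibrium (private): 34.17 + 0.92Q = 229.70 - 1.19Q → Q_m = 92.6682.
Social marginal benefit = demand − MEC = 227.48 - 1.19Q.
Set SMB = MC: 227.48 - 1.19Q = 34.17 + 0.92Q → Q* = 91.6161.
Gap = |92.6682 − 91.6161| = 1.0521.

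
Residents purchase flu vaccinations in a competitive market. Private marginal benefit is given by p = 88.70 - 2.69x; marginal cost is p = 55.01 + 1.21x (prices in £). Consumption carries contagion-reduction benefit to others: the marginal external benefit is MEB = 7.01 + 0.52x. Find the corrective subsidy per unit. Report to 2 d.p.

Social marginal benefit = demand + MEB = 95.71 - 2.17x.
Set SMB = MC: 95.71 - 2.17x = 55.01 + 1.21x → x* = 12.0414.
The Pigouvian subsidy equals MEB at x*: 7.01 + 0.52×12.0414 = 13.2715.

subsidy = £13.27 per unit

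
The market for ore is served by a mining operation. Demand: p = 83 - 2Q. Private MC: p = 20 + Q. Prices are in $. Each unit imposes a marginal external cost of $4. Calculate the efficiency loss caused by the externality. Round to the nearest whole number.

Market equilibrium (private): 20 + Q = 83 - 2Q → Q_m = 21.0000.
Social marginal cost = private MC + MEC = 24 + Q.
Set SMC = demand: 24 + Q = 83 - 2Q → Q* = 19.6667.
The welfare-loss triangle has base |Q_m − Q*| and height MEC(Q_m) (the vertical gap between SMC and demand is zero at Q* and MEC at Q_m).
DWL = ½ × 1.3333 × 4.0000 = 2.6666.

DWL = $3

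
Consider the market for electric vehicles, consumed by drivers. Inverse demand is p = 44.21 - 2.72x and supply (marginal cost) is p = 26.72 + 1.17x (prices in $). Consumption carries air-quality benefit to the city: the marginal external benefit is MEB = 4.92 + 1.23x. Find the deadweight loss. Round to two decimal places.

Market equilibrium (private): 26.72 + 1.17x = 44.21 - 2.72x → x_m = 4.4961.
Social marginal benefit = demand + MEB = 49.13 - 1.49x.
Set SMB = MC: 49.13 - 1.49x = 26.72 + 1.17x → x* = 8.4248.
The welfare-loss triangle has base |x_m − x*| and height MEB(x_m) (the vertical gap between SMB and MC is zero at x* and MEB at x_m).
DWL = ½ × 3.9287 × 10.4503 = 20.5280.

DWL = $20.53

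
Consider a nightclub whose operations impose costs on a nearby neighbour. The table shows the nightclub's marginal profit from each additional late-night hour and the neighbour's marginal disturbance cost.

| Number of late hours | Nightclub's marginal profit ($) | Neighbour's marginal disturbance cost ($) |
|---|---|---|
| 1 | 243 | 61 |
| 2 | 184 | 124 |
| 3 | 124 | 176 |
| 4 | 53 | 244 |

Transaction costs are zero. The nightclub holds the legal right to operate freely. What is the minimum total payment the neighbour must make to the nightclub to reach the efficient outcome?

Left alone the nightclub would choose level 4 (marginal profit stays positive).
Efficient level: k* = 2 (marginal profit ≥ marginal disturbance cost through 2).
The neighbour must at least cover the nightclub's forgone profit from cutting 4→2: 124 + 53 = 177.

$177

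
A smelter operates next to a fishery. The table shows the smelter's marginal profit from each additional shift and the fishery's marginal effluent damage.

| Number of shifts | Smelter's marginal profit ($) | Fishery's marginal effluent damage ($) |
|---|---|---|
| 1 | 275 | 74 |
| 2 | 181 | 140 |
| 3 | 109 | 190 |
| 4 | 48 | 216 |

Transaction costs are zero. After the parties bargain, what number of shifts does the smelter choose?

2

Bargaining reaches the level where marginal profit last exceeds marginal effluent damage.
That holds through level 2 (181 ≥ 140) but not at 3 (109 < 190).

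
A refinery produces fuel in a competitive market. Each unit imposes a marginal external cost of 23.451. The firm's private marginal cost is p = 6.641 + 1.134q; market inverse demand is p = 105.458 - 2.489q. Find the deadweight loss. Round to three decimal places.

Market equilibrium (private): 6.641 + 1.134q = 105.458 - 2.489q → q_m = 27.2749.
Social marginal cost = private MC + MEC = 30.092 + 1.134q.
Set SMC = demand: 30.092 + 1.134q = 105.458 - 2.489q → q* = 20.8021.
Between q* and q_m the wedge SMC − demand runs linearly from 0 to MEC(q_m), so the loss is a triangle.
DWL = ½ × 6.4728 × 23.4510 = 75.8968.

DWL = 75.897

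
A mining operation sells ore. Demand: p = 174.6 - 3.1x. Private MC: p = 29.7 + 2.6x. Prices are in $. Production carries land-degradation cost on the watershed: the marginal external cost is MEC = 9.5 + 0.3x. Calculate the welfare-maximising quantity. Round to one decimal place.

x* = 22.6

Social marginal cost = private MC + MEC = 39.2 + 2.9x.
Set SMC = demand: 39.2 + 2.9x = 174.6 - 3.1x → x* = 22.5667.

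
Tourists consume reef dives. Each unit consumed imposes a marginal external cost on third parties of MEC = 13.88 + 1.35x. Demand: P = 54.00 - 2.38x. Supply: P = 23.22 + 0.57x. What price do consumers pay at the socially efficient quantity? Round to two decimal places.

P = 44.65

Social marginal benefit = demand − MEC = 40.12 - 3.73x.
Set SMB = MC: 40.12 - 3.73x = 23.22 + 0.57x → x* = 3.9302.
Consumer price on the demand curve at x*: 54.00 − 2.38×3.9302 = 44.6461.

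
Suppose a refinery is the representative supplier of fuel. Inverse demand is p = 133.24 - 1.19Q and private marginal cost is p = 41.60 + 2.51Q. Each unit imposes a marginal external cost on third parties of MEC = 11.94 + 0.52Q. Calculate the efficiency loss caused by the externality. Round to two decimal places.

Market equilibrium (private): 41.60 + 2.51Q = 133.24 - 1.19Q → Q_m = 24.7676.
Social marginal cost = private MC + MEC = 53.54 + 3.03Q.
Set SMC = demand: 53.54 + 3.03Q = 133.24 - 1.19Q → Q* = 18.8863.
Between Q* and Q_m the wedge SMC − demand runs linearly from 0 to MEC(Q_m), so the loss is a triangle.
DWL = ½ × 5.8813 × 24.8191 = 72.9843.

DWL = 72.98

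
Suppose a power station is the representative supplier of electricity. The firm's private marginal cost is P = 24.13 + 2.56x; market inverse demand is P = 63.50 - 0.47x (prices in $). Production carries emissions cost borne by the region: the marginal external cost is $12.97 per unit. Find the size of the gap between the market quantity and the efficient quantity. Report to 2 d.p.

Market equilibrium (private): 24.13 + 2.56x = 63.50 - 0.47x → x_m = 12.9934.
Social marginal cost = private MC + MEC = 37.10 + 2.56x.
Set SMC = demand: 37.10 + 2.56x = 63.50 - 0.47x → x* = 8.7129.
Gap = |12.9934 − 8.7129| = 4.2805.

4.28 units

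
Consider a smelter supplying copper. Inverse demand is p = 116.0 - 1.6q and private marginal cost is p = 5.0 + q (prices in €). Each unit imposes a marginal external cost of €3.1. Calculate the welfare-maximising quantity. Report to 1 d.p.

q* = 41.5

Social marginal cost = private MC + MEC = 8.1 + q.
Set SMC = demand: 8.1 + q = 116.0 - 1.6q → q* = 41.5000.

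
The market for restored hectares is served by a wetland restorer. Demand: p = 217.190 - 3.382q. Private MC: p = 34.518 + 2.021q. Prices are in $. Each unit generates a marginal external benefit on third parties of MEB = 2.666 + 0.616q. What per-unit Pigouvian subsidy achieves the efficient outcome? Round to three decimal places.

subsidy = $26.516 per unit

Social marginal cost = private MC − MEB = 31.852 + 1.405q.
Set SMC = demand: 31.852 + 1.405q = 217.190 - 3.382q → q* = 38.7169.
The Pigouvian subsidy equals MEB at q*: 2.666 + 0.616×38.7169 = 26.5156.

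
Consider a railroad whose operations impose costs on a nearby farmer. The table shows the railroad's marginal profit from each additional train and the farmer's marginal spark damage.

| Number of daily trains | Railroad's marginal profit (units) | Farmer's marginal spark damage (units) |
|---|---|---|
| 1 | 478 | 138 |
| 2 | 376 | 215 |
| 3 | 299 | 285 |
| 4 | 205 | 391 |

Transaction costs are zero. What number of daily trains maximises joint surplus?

3

Bargaining reaches the level where marginal profit last exceeds marginal spark damage.
That holds through level 3 (299 ≥ 285) but not at 4 (205 < 391).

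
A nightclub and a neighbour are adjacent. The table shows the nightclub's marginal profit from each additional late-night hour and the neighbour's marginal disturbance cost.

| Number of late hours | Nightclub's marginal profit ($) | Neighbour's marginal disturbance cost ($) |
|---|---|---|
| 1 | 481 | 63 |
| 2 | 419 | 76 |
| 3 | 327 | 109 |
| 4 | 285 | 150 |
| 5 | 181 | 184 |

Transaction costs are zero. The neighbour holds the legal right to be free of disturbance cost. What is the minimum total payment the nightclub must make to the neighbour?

$398

Efficient level: marginal profit ≥ marginal disturbance cost through level 4, so k* = 4.
With the neighbour holding the right, the nightclub must at least compensate total damage at k*: 63 + 76 + 109 + 150 = 398.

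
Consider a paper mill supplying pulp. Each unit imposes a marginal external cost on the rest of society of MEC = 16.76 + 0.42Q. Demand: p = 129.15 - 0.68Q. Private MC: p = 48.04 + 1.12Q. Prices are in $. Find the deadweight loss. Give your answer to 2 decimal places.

Market equilibrium (private): 48.04 + 1.12Q = 129.15 - 0.68Q → Q_m = 45.0611.
Social marginal cost = private MC + MEC = 64.80 + 1.54Q.
Set SMC = demand: 64.80 + 1.54Q = 129.15 - 0.68Q → Q* = 28.9865.
Height of the DWL triangle at Q_m is SMC(Q_m) − demand(Q_m) = MEC(Q_m) = 35.6857.
DWL = ½ × 16.0746 × 35.6857 = 286.8167.

DWL = $286.82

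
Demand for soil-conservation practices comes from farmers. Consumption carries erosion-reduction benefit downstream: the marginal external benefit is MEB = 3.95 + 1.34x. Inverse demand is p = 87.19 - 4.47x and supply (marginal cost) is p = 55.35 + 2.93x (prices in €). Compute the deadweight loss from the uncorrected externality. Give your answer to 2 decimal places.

DWL = €7.79

Market equilibrium (private): 55.35 + 2.93x = 87.19 - 4.47x → x_m = 4.3027.
Social marginal benefit = demand + MEB = 91.14 - 3.13x.
Set SMB = MC: 91.14 - 3.13x = 55.35 + 2.93x → x* = 5.9059.
The welfare-loss triangle has base |x_m − x*| and height MEB(x_m) (the vertical gap between SMB and MC is zero at x* and MEB at x_m).
DWL = ½ × 1.6032 × 9.7156 = 7.7880.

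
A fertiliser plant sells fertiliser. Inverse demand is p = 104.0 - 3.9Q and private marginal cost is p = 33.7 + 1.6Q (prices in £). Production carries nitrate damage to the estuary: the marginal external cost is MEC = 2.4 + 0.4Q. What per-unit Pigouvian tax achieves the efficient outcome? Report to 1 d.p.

Social marginal cost = private MC + MEC = 36.1 + 2.0Q.
Set SMC = demand: 36.1 + 2.0Q = 104.0 - 3.9Q → Q* = 11.5085.
The Pigouvian tax equals MEC at Q*: 2.4 + 0.4×11.5085 = 7.0034.

tax = £7.0 per unit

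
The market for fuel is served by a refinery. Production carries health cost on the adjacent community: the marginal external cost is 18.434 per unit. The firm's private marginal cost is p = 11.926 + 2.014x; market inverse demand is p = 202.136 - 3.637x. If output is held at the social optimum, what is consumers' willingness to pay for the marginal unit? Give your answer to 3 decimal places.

P = 91.580

Social marginal cost = private MC + MEC = 30.360 + 2.014x.
Set SMC = demand: 30.360 + 2.014x = 202.136 - 3.637x → x* = 30.3975.
Consumer price on the demand curve at x*: 202.136 − 3.637×30.3975 = 91.5803.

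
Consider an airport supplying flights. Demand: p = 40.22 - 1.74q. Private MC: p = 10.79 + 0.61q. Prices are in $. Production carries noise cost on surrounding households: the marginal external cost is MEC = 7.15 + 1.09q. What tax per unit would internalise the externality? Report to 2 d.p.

tax = $14.21 per unit

Social marginal cost = private MC + MEC = 17.94 + 1.70q.
Set SMC = demand: 17.94 + 1.70q = 40.22 - 1.74q → q* = 6.4767.
The Pigouvian tax equals MEC at q*: 7.15 + 1.09×6.4767 = 14.2096.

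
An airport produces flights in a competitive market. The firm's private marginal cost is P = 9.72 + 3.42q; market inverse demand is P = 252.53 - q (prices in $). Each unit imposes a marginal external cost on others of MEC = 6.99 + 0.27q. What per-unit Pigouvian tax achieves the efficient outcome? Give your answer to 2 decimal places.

tax = $20.57 per unit

Social marginal cost = private MC + MEC = 16.71 + 3.69q.
Set SMC = demand: 16.71 + 3.69q = 252.53 - q → q* = 50.2814.
The Pigouvian tax equals MEC at q*: 6.99 + 0.27×50.2814 = 20.5660.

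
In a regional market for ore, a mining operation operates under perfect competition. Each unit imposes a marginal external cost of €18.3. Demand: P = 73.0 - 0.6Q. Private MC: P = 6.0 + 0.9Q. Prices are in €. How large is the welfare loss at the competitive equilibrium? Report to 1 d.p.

DWL = €111.6

Market equilibrium (private): 6.0 + 0.9Q = 73.0 - 0.6Q → Q_m = 44.6667.
Social marginal cost = private MC + MEC = 24.3 + 0.9Q.
Set SMC = demand: 24.3 + 0.9Q = 73.0 - 0.6Q → Q* = 32.4667.
Height of the DWL triangle at Q_m is SMC(Q_m) − demand(Q_m) = MEC(Q_m) = 18.3000.
DWL = ½ × 12.2000 × 18.3000 = 111.6300.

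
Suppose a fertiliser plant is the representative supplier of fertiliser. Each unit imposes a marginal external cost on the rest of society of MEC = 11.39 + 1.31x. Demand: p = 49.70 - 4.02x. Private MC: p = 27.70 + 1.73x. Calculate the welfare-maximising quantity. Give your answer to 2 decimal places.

x* = 1.50

Social marginal cost = private MC + MEC = 39.09 + 3.04x.
Set SMC = demand: 39.09 + 3.04x = 49.70 - 4.02x → x* = 1.5028.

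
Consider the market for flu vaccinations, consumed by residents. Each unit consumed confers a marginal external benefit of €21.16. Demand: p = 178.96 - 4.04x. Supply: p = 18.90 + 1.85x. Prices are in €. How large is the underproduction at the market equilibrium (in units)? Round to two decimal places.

3.59 units

Market equilibrium (private): 18.90 + 1.85x = 178.96 - 4.04x → x_m = 27.1749.
Social marginal benefit = demand + MEB = 200.12 - 4.04x.
Set SMB = MC: 200.12 - 4.04x = 18.90 + 1.85x → x* = 30.7674.
Gap = |27.1749 − 30.7674| = 3.5925.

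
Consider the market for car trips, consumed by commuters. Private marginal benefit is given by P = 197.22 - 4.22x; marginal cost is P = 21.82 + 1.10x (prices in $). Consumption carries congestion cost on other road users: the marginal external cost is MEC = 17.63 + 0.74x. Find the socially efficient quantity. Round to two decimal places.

Social marginal benefit = demand − MEC = 179.59 - 4.96x.
Set SMB = MC: 179.59 - 4.96x = 21.82 + 1.10x → x* = 26.0347.

x* = 26.03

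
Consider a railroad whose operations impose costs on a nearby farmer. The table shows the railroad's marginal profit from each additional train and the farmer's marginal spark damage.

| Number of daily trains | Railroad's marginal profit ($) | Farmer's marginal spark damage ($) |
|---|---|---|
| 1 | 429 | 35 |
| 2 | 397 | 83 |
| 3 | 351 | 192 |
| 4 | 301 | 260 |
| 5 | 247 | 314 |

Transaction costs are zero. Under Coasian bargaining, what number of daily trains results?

4

Bargaining reaches the level where marginal profit last exceeds marginal spark damage.
That holds through level 4 (301 ≥ 260) but not at 5 (247 < 314).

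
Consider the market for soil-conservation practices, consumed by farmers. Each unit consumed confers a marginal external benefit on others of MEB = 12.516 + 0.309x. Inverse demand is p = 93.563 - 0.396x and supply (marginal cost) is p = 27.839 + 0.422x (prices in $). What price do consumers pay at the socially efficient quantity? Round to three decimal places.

Social marginal benefit = demand + MEB = 106.079 - 0.087x.
Set SMB = MC: 106.079 - 0.087x = 27.839 + 0.422x → x* = 153.7132.
Consumer price on the demand curve at x*: 93.563 − 0.396×153.7132 = 32.6926.

P = $32.693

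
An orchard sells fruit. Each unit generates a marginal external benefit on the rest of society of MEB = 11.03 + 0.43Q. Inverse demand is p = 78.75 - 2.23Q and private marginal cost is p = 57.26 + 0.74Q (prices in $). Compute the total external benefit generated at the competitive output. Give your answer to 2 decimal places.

$91.07

Market equilibrium (private): 57.26 + 0.74Q = 78.75 - 2.23Q → Q_m = 7.2357.
Total external benefit = ∫₀^{Q_m} (11.03 + 0.43Q) dQ = 11.03×7.2357 + ½×0.43×7.2357² = 91.0662.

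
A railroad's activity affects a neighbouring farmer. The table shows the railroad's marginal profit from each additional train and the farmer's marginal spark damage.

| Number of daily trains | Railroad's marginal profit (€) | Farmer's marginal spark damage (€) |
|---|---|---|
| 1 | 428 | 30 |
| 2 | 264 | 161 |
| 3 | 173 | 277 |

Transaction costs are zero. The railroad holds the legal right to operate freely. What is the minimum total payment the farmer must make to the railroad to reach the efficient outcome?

Left alone the railroad would choose level 3 (marginal profit stays positive).
Efficient level: k* = 2 (marginal profit ≥ marginal spark damage through 2).
The farmer must at least cover the railroad's forgone profit from cutting 3→2: 173 = 173.

€173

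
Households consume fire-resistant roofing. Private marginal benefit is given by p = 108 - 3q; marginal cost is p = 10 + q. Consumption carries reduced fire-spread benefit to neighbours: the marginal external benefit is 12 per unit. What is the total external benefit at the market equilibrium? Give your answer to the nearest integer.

294

Market equilibrium (private): 10 + q = 108 - 3q → q_m = 24.5000.
Total external benefit = MEB × q_m = 12 × 24.5000 = 294.0000.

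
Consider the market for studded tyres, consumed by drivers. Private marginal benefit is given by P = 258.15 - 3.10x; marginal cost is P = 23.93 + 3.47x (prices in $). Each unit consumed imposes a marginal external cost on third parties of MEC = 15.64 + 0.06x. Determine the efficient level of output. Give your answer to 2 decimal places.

Social marginal benefit = demand − MEC = 242.51 - 3.16x.
Set SMB = MC: 242.51 - 3.16x = 23.93 + 3.47x → x* = 32.9683.

x* = 32.97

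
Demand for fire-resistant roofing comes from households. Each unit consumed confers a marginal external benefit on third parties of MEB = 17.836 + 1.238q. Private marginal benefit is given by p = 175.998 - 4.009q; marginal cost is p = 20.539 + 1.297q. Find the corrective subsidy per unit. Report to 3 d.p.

Social marginal benefit = demand + MEB = 193.834 - 2.771q.
Set SMB = MC: 193.834 - 2.771q = 20.539 + 1.297q → q* = 42.5996.
The Pigouvian subsidy equals MEB at q*: 17.836 + 1.238×42.5996 = 70.5743.

subsidy = 70.574 per unit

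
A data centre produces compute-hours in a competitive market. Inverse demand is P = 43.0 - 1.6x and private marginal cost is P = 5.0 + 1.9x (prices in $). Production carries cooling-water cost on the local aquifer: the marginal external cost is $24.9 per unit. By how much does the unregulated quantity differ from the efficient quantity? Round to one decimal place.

7.1 units

Market equilibrium (private): 5.0 + 1.9x = 43.0 - 1.6x → x_m = 10.8571.
Social marginal cost = private MC + MEC = 29.9 + 1.9x.
Set SMC = demand: 29.9 + 1.9x = 43.0 - 1.6x → x* = 3.7429.
Gap = |10.8571 − 3.7429| = 7.1142.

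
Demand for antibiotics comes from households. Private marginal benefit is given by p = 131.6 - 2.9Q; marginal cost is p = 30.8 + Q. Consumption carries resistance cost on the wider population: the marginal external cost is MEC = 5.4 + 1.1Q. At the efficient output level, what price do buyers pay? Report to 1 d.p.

Social marginal benefit = demand − MEC = 126.2 - 4.0Q.
Set SMB = MC: 126.2 - 4.0Q = 30.8 + Q → Q* = 19.0800.
Consumer price on the demand curve at Q*: 131.6 − 2.9×19.0800 = 76.2680.

P = 76.3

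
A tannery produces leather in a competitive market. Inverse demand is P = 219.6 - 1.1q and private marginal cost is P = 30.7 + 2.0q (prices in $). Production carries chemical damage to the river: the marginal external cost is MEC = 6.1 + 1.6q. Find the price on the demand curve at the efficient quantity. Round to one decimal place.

Social marginal cost = private MC + MEC = 36.8 + 3.6q.
Set SMC = demand: 36.8 + 3.6q = 219.6 - 1.1q → q* = 38.8936.
Consumer price on the demand curve at q*: 219.6 − 1.1×38.8936 = 176.8170.

P = $176.8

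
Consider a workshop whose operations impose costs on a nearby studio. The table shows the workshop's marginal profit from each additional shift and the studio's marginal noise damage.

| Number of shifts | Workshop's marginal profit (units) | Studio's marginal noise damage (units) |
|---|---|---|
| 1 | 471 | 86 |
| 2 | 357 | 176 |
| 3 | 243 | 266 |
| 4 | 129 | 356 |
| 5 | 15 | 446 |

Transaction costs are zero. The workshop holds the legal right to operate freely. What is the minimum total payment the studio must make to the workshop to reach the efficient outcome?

Left alone the workshop would choose level 5 (marginal profit stays positive).
Efficient level: k* = 2 (marginal profit ≥ marginal noise damage through 2).
The studio must at least cover the workshop's forgone profit from cutting 5→2: 243 + 129 + 15 = 387.

387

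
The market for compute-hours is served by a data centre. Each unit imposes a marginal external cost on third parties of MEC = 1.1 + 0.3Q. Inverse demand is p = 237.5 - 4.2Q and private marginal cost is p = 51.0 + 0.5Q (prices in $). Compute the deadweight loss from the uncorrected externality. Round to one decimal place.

DWL = $16.9

Market equilibrium (private): 51.0 + 0.5Q = 237.5 - 4.2Q → Q_m = 39.6809.
Social marginal cost = private MC + MEC = 52.1 + 0.8Q.
Set SMC = demand: 52.1 + 0.8Q = 237.5 - 4.2Q → Q* = 37.0800.
The welfare-loss triangle has base |Q_m − Q*| and height MEC(Q_m) (the vertical gap between SMC and demand is zero at Q* and MEC at Q_m).
DWL = ½ × 2.6009 × 13.0043 = 16.9114.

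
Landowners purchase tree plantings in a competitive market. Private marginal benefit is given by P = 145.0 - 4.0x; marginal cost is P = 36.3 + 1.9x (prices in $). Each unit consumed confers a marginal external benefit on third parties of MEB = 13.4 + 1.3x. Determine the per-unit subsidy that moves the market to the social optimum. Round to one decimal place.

Social marginal benefit = demand + MEB = 158.4 - 2.7x.
Set SMB = MC: 158.4 - 2.7x = 36.3 + 1.9x → x* = 26.5435.
The Pigouvian subsidy equals MEB at x*: 13.4 + 1.3×26.5435 = 47.9066.

subsidy = $47.9 per unit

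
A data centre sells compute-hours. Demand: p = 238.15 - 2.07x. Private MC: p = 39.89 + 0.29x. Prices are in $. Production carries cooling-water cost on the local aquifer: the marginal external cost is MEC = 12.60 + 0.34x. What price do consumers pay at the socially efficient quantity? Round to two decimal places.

Social marginal cost = private MC + MEC = 52.49 + 0.63x.
Set SMC = demand: 52.49 + 0.63x = 238.15 - 2.07x → x* = 68.7630.
Consumer price on the demand curve at x*: 238.15 − 2.07×68.7630 = 95.8106.

P = $95.81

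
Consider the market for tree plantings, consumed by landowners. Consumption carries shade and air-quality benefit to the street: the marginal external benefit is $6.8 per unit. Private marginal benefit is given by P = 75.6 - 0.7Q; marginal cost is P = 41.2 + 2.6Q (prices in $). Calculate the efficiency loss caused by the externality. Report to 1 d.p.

DWL = $7.0

Market equilibrium (private): 41.2 + 2.6Q = 75.6 - 0.7Q → Q_m = 10.4242.
Social marginal benefit = demand + MEB = 82.4 - 0.7Q.
Set SMB = MC: 82.4 - 0.7Q = 41.2 + 2.6Q → Q* = 12.4848.
The welfare-loss triangle has base |Q_m − Q*| and height MEB(Q_m) (the vertical gap between SMB and MC is zero at Q* and MEB at Q_m).
DWL = ½ × 2.0606 × 6.8000 = 7.0060.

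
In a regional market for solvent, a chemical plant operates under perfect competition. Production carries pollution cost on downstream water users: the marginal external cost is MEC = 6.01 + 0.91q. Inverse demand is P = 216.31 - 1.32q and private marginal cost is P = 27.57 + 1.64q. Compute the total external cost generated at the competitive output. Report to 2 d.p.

2233.15

Market equilibrium (private): 27.57 + 1.64q = 216.31 - 1.32q → q_m = 63.7635.
Total external cost = ∫₀^{q_m} (6.01 + 0.91q) dq = 6.01×63.7635 + ½×0.91×63.7635² = 2233.1503.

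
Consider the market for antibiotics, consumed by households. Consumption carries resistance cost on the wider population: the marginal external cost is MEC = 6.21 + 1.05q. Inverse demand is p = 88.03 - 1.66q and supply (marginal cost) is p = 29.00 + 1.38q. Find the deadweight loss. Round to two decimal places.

Market equilibrium (private): 29.00 + 1.38q = 88.03 - 1.66q → q_m = 19.4178.
Social marginal benefit = demand − MEC = 81.82 - 2.71q.
Set SMB = MC: 81.82 - 2.71q = 29.00 + 1.38q → q* = 12.9144.
The loss is the area between SMB and MC from q* to q_m; with linear curves that's a triangle of height MEC(q_m).
DWL = ½ × 6.5034 × 26.5987 = 86.4910.

DWL = 86.49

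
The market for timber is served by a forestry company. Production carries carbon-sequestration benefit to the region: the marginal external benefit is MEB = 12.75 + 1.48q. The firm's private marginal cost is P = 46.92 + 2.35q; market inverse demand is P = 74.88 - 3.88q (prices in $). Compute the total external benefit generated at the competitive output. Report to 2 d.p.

Market equilibrium (private): 46.92 + 2.35q = 74.88 - 3.88q → q_m = 4.4880.
Total external benefit = ∫₀^{q_m} (12.75 + 1.48q) dq = 12.75×4.4880 + ½×1.48×4.4880² = 72.1272.

$72.13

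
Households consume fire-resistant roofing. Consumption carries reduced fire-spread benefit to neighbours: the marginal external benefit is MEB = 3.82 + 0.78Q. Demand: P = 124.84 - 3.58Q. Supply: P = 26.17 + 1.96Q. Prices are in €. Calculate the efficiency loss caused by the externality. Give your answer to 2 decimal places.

DWL = €32.95

Market equilibrium (private): 26.17 + 1.96Q = 124.84 - 3.58Q → Q_m = 17.8105.
Social marginal benefit = demand + MEB = 128.66 - 2.80Q.
Set SMB = MC: 128.66 - 2.80Q = 26.17 + 1.96Q → Q* = 21.5315.
Between Q* and Q_m the wedge SMB − MC runs linearly from 0 to MEB(Q_m), so the loss is a triangle.
DWL = ½ × 3.7210 × 17.7122 = 32.9535.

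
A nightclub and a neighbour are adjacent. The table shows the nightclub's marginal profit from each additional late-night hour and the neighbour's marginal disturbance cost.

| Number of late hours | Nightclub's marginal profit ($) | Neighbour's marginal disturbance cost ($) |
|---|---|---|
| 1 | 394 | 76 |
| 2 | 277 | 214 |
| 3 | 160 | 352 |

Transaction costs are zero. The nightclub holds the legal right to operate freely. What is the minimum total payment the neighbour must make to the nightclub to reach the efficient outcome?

$160

Left alone the nightclub would choose level 3 (marginal profit stays positive).
Efficient level: k* = 2 (marginal profit ≥ marginal disturbance cost through 2).
The neighbour must at least cover the nightclub's forgone profit from cutting 3→2: 160 = 160.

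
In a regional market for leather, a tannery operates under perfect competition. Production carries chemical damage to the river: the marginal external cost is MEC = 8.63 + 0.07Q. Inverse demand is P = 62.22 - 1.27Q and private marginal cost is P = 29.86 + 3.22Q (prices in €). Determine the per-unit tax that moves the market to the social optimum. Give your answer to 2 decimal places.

Social marginal cost = private MC + MEC = 38.49 + 3.29Q.
Set SMC = demand: 38.49 + 3.29Q = 62.22 - 1.27Q → Q* = 5.2039.
The Pigouvian tax equals MEC at Q*: 8.63 + 0.07×5.2039 = 8.9943.

tax = €8.99 per unit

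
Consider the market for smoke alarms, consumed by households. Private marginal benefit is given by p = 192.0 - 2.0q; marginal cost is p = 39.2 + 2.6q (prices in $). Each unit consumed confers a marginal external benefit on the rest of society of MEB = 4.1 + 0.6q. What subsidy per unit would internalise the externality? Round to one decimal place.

Social marginal benefit = demand + MEB = 196.1 - 1.4q.
Set SMB = MC: 196.1 - 1.4q = 39.2 + 2.6q → q* = 39.2250.
The Pigouvian subsidy equals MEB at q*: 4.1 + 0.6×39.2250 = 27.6350.

subsidy = $27.6 per unit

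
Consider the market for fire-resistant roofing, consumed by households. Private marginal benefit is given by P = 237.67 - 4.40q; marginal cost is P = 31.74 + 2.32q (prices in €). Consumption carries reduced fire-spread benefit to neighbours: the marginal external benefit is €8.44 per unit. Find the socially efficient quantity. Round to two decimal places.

q* = 31.90

Social marginal benefit = demand + MEB = 246.11 - 4.40q.
Set SMB = MC: 246.11 - 4.40q = 31.74 + 2.32q → q* = 31.9003.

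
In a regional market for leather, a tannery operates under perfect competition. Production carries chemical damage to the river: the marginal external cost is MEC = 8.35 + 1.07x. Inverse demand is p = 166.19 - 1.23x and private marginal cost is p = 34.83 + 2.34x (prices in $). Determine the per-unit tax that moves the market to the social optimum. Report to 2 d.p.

Social marginal cost = private MC + MEC = 43.18 + 3.41x.
Set SMC = demand: 43.18 + 3.41x = 166.19 - 1.23x → x* = 26.5108.
The Pigouvian tax equals MEC at x*: 8.35 + 1.07×26.5108 = 36.7166.

tax = $36.72 per unit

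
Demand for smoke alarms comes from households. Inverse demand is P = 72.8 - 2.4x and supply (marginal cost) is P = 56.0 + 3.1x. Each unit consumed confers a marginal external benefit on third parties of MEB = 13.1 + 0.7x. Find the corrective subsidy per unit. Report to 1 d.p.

Social marginal benefit = demand + MEB = 85.9 - 1.7x.
Set SMB = MC: 85.9 - 1.7x = 56.0 + 3.1x → x* = 6.2292.
The Pigouvian subsidy equals MEB at x*: 13.1 + 0.7×6.2292 = 17.4604.

subsidy = 17.5 per unit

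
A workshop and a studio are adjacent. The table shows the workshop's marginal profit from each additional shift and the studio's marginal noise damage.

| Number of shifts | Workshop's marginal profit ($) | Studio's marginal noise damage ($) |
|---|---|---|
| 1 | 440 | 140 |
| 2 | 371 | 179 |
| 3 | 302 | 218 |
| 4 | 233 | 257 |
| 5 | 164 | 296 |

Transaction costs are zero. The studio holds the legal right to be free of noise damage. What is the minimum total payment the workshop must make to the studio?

Efficient level: marginal profit ≥ marginal noise damage through level 3, so k* = 3.
With the studio holding the right, the workshop must at least compensate total damage at k*: 140 + 179 + 218 = 537.

$537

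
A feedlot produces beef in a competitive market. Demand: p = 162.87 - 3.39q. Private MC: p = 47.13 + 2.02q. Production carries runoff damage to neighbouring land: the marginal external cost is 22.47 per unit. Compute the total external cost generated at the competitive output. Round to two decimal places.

Market equilibrium (private): 47.13 + 2.02q = 162.87 - 3.39q → q_m = 21.3937.
Total external cost = MEC × q_m = 22.47 × 21.3937 = 480.7164.

480.72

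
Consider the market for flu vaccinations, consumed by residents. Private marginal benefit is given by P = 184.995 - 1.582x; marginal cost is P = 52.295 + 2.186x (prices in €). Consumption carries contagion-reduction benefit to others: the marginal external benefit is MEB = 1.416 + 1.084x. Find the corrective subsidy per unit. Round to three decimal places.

subsidy = €55.582 per unit

Social marginal benefit = demand + MEB = 186.411 - 0.498x.
Set SMB = MC: 186.411 - 0.498x = 52.295 + 2.186x → x* = 49.9687.
The Pigouvian subsidy equals MEB at x*: 1.416 + 1.084×49.9687 = 55.5821.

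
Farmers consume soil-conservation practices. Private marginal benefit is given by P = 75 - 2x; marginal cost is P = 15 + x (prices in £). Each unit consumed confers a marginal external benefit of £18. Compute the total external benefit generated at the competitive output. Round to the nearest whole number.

£360

Market equilibrium (private): 15 + x = 75 - 2x → x_m = 20.0000.
Total external benefit = MEB × x_m = 18 × 20.0000 = 360.0000.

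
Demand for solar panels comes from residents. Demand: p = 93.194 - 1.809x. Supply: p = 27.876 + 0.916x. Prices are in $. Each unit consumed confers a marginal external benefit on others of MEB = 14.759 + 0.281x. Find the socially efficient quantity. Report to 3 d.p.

x* = 32.765

Social marginal benefit = demand + MEB = 107.953 - 1.528x.
Set SMB = MC: 107.953 - 1.528x = 27.876 + 0.916x → x* = 32.7647.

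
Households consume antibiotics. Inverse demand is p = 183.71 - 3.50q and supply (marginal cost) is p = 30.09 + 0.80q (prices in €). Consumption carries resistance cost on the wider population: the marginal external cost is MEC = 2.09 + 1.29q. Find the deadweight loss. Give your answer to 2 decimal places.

Market equilibrium (private): 30.09 + 0.80q = 183.71 - 3.50q → q_m = 35.7256.
Social marginal benefit = demand − MEC = 181.62 - 4.79q.
Set SMB = MC: 181.62 - 4.79q = 30.09 + 0.80q → q* = 27.1073.
Height of the DWL triangle at q_m is MC(q_m) − SMB(q_m) = MEC(q_m) = 48.1760.
DWL = ½ × 8.6183 × 48.1760 = 207.5976.

DWL = €207.60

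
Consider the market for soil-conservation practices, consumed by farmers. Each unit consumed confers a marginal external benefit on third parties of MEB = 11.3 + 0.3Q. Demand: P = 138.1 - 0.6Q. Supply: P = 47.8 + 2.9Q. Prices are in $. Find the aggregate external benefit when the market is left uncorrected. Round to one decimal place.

Market equilibrium (private): 47.8 + 2.9Q = 138.1 - 0.6Q → Q_m = 25.8000.
Total external benefit = ∫₀^{Q_m} (11.3 + 0.3Q) dQ = 11.3×25.8000 + ½×0.3×25.8000² = 391.3860.

$391.4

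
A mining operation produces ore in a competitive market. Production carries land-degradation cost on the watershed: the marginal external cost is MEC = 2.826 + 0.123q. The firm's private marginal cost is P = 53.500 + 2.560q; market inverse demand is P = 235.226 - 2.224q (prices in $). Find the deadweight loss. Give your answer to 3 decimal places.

DWL = $5.729

Market equilibrium (private): 53.500 + 2.560q = 235.226 - 2.224q → q_m = 37.9862.
Social marginal cost = private MC + MEC = 56.326 + 2.683q.
Set SMC = demand: 56.326 + 2.683q = 235.226 - 2.224q → q* = 36.4581.
The welfare-loss triangle has base |q_m − q*| and height MEC(q_m) (the vertical gap between SMC and demand is zero at q* and MEC at q_m).
DWL = ½ × 1.5281 × 7.4983 = 5.7291.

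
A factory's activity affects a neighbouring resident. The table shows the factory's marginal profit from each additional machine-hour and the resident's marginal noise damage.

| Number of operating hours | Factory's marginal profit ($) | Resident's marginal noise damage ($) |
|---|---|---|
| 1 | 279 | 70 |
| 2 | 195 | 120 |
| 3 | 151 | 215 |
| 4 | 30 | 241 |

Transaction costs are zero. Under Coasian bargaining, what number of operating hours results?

Bargaining reaches the level where marginal profit last exceeds marginal noise damage.
That holds through level 2 (195 ≥ 120) but not at 3 (151 < 215).

2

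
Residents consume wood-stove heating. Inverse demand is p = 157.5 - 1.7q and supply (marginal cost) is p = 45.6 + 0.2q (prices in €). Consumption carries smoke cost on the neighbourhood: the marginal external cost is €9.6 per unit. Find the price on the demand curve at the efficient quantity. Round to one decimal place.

P = €66.0

Social marginal benefit = demand − MEC = 147.9 - 1.7q.
Set SMB = MC: 147.9 - 1.7q = 45.6 + 0.2q → q* = 53.8421.
Consumer price on the demand curve at q*: 157.5 − 1.7×53.8421 = 65.9684.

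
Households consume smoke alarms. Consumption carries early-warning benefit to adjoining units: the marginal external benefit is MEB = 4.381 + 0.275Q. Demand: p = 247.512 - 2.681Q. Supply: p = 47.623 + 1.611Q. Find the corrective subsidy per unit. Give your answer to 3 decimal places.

subsidy = 18.365 per unit

Social marginal benefit = demand + MEB = 251.893 - 2.406Q.
Set SMB = MC: 251.893 - 2.406Q = 47.623 + 1.611Q → Q* = 50.8514.
The Pigouvian subsidy equals MEB at Q*: 4.381 + 0.275×50.8514 = 18.3651.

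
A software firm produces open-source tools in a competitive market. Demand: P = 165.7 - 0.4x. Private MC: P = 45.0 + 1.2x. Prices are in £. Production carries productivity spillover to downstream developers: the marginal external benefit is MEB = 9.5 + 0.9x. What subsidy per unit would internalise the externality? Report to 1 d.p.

Social marginal cost = private MC − MEB = 35.5 + 0.3x.
Set SMC = demand: 35.5 + 0.3x = 165.7 - 0.4x → x* = 186.0000.
The Pigouvian subsidy equals MEB at x*: 9.5 + 0.9×186.0000 = 176.9000.

subsidy = £176.9 per unit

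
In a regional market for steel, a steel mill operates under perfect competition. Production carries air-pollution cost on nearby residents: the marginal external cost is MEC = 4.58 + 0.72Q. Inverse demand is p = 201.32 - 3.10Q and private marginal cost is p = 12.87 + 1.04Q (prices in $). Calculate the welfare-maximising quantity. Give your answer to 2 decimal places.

Social marginal cost = private MC + MEC = 17.45 + 1.76Q.
Set SMC = demand: 17.45 + 1.76Q = 201.32 - 3.10Q → Q* = 37.8333.

Q* = 37.83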